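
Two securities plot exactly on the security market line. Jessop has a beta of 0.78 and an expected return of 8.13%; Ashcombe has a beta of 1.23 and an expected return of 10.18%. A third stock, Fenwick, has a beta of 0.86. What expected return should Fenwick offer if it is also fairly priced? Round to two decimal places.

MRP (SML slope) = (10.18% − 8.13%) / (1.23 − 0.78) = 2.05% / 0.45 = 4.5556%
R_f (intercept) = 8.13% − 0.78 × 4.5556% = 4.5766%
E(R_Fenwick) = R_f + β × MRP = 4.5766% + 0.86 × 4.5556% = 8.49%

8.49%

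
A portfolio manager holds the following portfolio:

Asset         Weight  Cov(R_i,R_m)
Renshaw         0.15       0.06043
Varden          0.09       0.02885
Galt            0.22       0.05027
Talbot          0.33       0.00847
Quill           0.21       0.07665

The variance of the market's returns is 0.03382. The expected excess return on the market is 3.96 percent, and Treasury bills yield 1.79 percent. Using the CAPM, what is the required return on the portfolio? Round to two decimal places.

β_Renshaw = 0.06043 / 0.03382 = 1.7868
β_Varden = 0.02885 / 0.03382 = 0.8530
β_Galt = 0.05027 / 0.03382 = 1.4864
β_Talbot = 0.00847 / 0.03382 = 0.2504
β_Quill = 0.07665 / 0.03382 = 2.2664
β_P = Σ w_i β_i = 0.15×1.7868 + 0.09×0.8530 + 0.22×1.4864 + 0.33×0.2504 + 0.21×2.2664 = 1.2304
E(R_P) = R_f + β_P × MRP = 1.79% + 1.2304 × 3.96% = 6.66%

6.66%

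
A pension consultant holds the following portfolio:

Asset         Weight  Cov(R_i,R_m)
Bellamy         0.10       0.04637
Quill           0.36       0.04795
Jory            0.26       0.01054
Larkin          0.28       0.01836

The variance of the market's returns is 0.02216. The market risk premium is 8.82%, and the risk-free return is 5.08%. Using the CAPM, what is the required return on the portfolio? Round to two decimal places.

β_Bellamy = 0.04637 / 0.02216 = 2.0925
β_Quill = 0.04795 / 0.02216 = 2.1638
β_Jory = 0.01054 / 0.02216 = 0.4756
β_Larkin = 0.01836 / 0.02216 = 0.8285
β_P = Σ w_i β_i = 0.10×2.0925 + 0.36×2.1638 + 0.26×0.4756 + 0.28×0.8285 = 1.3439
E(R_P) = R_f + β_P × MRP = 5.08% + 1.3439 × 8.82% = 16.93%

16.93%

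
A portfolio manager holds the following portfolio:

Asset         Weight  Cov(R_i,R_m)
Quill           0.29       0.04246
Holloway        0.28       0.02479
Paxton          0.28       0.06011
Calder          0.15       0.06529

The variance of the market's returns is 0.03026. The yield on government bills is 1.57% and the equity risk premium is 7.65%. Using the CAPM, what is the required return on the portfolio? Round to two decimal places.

13.17%

β_Quill = 0.04246 / 0.03026 = 1.4032
β_Holloway = 0.02479 / 0.03026 = 0.8192
β_Paxton = 0.06011 / 0.03026 = 1.9865
β_Calder = 0.06529 / 0.03026 = 2.1576
β_P = Σ w_i β_i = 0.29×1.4032 + 0.28×0.8192 + 0.28×1.9865 + 0.15×2.1576 = 1.5162
E(R_P) = R_f + β_P × MRP = 1.57% + 1.5162 × 7.65% = 13.17%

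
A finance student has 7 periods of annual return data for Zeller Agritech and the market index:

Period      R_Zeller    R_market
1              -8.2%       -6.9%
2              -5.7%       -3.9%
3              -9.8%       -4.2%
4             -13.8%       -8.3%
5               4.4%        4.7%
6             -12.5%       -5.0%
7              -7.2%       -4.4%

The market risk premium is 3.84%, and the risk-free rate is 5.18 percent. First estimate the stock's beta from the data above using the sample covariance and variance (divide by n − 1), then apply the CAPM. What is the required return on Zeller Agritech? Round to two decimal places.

Mean R_i = (-8.2 − 5.7 − 9.8 − 13.8 + 4.4 − 12.5 − 7.2) / 7 = -7.5429%
Mean R_m = (-6.9 − 3.9 − 4.2 − 8.3 + 4.7 − 5.0 − 4.4) / 7 = -4.0000%
Σ(R_i − R̄_i)(R_m − R̄_m) = 138.1700  ⇒  Cov = 138.1700 / 6 = 23.0283
Σ(R_m − R̄_m)² = 103.8000  ⇒  Var(R_m) = 103.8000 / 6 = 17.3000
β = Cov / Var(R_m) = 23.0283 / 17.3000 = 1.3311
E(R) = R_f + β × MRP = 5.18% + 1.3311 × 3.84% = 10.29%

10.29%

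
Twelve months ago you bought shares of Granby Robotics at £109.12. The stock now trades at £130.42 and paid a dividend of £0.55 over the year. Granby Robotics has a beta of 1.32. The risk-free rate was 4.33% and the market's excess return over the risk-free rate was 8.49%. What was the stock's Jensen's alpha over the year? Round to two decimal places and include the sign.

+4.49%

Realised HPR = (P1 + D1 − P0) / P0 = (130.42 + 0.55 − 109.12) / 109.12 = 21.85 / 109.12 = 20.0238%
CAPM required = R_f + β·MRP = 4.33% + 1.32 × 8.49% = 15.5368%
α = realised − required = 20.0238% − 15.5368% = +4.49%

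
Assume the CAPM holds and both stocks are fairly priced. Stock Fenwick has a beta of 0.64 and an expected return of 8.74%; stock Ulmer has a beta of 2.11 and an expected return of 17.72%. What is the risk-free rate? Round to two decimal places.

4.83%

Both satisfy E(R) = R_f + β·MRP, so the slope of the SML is
MRP = (17.72% − 8.74%) / (2.11 − 0.64) = 8.98% / 1.47 = 6.1088%
R_f = E(R_Fenwick) − β_Fenwick·MRP = 8.74% − 0.64 × 6.1088% = 4.8304%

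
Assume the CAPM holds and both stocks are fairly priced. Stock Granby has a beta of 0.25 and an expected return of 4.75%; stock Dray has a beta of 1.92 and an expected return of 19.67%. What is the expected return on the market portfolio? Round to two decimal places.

Both satisfy E(R) = R_f + β·MRP, so the slope of the SML is
MRP = (19.67% − 4.75%) / (1.92 − 0.25) = 14.92% / 1.67 = 8.9341%
R_f = E(R_Granby) − β_Granby·MRP = 4.75% − 0.25 × 8.9341% = 2.5165%
E(R_m) = R_f + MRP = 2.5165% + 8.9341% = 11.45%

11.45%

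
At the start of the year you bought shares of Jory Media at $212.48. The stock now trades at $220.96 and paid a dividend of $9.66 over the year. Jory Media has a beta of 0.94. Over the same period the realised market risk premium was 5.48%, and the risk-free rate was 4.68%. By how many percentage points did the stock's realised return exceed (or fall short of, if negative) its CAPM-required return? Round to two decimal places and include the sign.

-1.29%

Realised HPR = (P1 + D1 − P0) / P0 = (220.96 + 9.66 − 212.48) / 212.48 = 18.14 / 212.48 = 8.5373%
CAPM required = R_f + β·MRP = 4.68% + 0.94 × 5.48% = 9.8312%
α = realised − required = 8.5373% − 9.8312% = -1.29%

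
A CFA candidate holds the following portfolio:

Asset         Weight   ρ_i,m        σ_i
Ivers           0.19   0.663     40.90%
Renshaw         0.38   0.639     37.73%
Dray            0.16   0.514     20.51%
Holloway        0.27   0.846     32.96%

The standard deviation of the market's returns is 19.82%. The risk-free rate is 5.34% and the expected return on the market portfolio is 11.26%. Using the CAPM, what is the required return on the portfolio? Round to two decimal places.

β_Ivers = 0.663 × 40.90% / 19.82% = 1.3681
β_Renshaw = 0.639 × 37.73% / 19.82% = 1.2164
β_Dray = 0.514 × 20.51% / 19.82% = 0.5319
β_Holloway = 0.846 × 32.96% / 19.82% = 1.4069
β_P = Σ w_i β_i = 0.19×1.3681 + 0.38×1.2164 + 0.16×0.5319 + 0.27×1.4069 = 1.1871
MRP = 11.26% − 5.34% = 5.92%
E(R_P) = R_f + β_P × MRP = 5.34% + 1.1871 × 5.92% = 12.37%

12.37%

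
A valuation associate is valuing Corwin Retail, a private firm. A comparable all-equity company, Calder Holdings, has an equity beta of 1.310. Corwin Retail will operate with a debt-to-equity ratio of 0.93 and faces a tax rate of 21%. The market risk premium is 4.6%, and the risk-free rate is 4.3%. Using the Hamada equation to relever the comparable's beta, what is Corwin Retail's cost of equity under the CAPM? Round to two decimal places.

β_L = β_U × [1 + (1 − t)(D/E)] = 1.310 × [1 + (1 − 0.21) × 0.93]
    = 1.310 × [1 + 0.79 × 0.93] = 1.310 × 1.7347 = 2.2725
E(R) = R_f + β_L × MRP = 4.3% + 2.2725 × 4.6% = 14.75%

14.75%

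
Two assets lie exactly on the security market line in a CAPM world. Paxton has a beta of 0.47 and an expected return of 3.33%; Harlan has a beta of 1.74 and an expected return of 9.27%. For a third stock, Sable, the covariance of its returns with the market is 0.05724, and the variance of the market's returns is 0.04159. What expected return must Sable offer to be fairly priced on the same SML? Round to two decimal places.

MRP = (9.27% − 3.33%) / (1.74 − 0.47) = 4.6772%
R_f = 3.33% − 0.47 × 4.6772% = 1.1317%
β_Sable = Cov / Var(R_m) = 0.05724 / 0.04159 = 1.3763
E(R_Sable) = R_f + β × MRP = 1.1317% + 1.3763 × 4.6772% = 7.57%

7.57%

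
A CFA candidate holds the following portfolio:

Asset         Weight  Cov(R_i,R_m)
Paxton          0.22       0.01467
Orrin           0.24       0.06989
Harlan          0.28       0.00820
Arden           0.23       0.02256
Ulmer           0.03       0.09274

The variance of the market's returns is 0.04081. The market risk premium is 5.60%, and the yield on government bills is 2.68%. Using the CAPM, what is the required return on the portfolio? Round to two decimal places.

β_Paxton = 0.01467 / 0.04081 = 0.3595
β_Orrin = 0.06989 / 0.04081 = 1.7126
β_Harlan = 0.00820 / 0.04081 = 0.2009
β_Arden = 0.02256 / 0.04081 = 0.5528
β_Ulmer = 0.09274 / 0.04081 = 2.2725
β_P = Σ w_i β_i = 0.22×0.3595 + 0.24×1.7126 + 0.28×0.2009 + 0.23×0.5528 + 0.03×2.2725 = 0.7417
E(R_P) = R_f + β_P × MRP = 2.68% + 0.7417 × 5.60% = 6.83%

6.83%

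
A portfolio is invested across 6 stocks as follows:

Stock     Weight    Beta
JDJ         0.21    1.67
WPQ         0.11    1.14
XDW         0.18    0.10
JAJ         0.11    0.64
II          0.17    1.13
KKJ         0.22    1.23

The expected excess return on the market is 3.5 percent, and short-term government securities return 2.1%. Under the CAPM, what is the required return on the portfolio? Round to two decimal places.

5.70%

β_P = Σ w_i β_i = 0.21×1.67 + 0.11×1.14 + 0.18×0.10 + 0.11×0.64 + 0.17×1.13 + 0.22×1.23 = 1.0272
E(R_P) = R_f + β_P × MRP = 2.1% + 1.0272 × 3.5% = 5.70%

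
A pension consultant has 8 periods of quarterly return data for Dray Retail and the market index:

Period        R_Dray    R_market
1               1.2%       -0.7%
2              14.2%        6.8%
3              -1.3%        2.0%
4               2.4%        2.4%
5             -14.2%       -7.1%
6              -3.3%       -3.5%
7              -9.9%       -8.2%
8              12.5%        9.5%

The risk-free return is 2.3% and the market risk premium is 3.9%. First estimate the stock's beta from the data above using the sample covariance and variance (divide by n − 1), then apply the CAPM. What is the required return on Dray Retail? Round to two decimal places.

8.10%

Mean R_i = (1.2 + 14.2 − 1.3 + 2.4 − 14.2 − 3.3 − 9.9 + 12.5) / 8 = 0.2000%
Mean R_m = (-0.7 + 6.8 + 2.0 + 2.4 − 7.1 − 3.5 − 8.2 + 9.5) / 8 = 0.1500%
Σ(R_i − R̄_i)(R_m − R̄_m) = 410.9400  ⇒  Cov = 410.9400 / 7 = 58.7057
Σ(R_m − R̄_m)² = 276.4600  ⇒  Var(R_m) = 276.4600 / 7 = 39.4943
β = Cov / Var(R_m) = 58.7057 / 39.4943 = 1.4864
E(R) = R_f + β × MRP = 2.3% + 1.4864 × 3.9% = 8.10%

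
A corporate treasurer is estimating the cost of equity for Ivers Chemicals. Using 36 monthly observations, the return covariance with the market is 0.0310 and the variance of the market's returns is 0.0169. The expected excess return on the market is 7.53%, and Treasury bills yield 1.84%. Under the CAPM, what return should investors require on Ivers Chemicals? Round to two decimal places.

15.65%

β = Cov(R_i, R_m) / Var(R_m) = 0.0310 / 0.0169 = 1.8343
E(R) = R_f + β × MRP = 1.84% + 1.8343 × 7.53% = 15.65%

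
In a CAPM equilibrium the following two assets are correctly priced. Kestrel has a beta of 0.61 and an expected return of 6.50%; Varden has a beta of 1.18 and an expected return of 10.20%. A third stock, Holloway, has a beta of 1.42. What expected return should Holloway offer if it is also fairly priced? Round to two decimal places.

11.76%

MRP (SML slope) = (10.20% − 6.50%) / (1.18 − 0.61) = 3.70% / 0.57 = 6.4912%
R_f (intercept) = 6.50% − 0.61 × 6.4912% = 2.5404%
E(R_Holloway) = R_f + β × MRP = 2.5404% + 1.42 × 6.4912% = 11.76%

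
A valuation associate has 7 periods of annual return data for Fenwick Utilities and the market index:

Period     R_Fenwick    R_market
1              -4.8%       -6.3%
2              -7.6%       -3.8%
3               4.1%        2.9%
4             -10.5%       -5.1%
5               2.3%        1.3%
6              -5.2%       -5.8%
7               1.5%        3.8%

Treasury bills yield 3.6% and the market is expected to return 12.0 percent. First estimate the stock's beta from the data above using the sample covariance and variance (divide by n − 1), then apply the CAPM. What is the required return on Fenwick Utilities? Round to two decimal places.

12.86%

Mean R_i = (-4.8 − 7.6 + 4.1 − 10.5 + 2.3 − 5.2 + 1.5) / 7 = -2.8857%
Mean R_m = (-6.3 − 3.8 + 2.9 − 5.1 + 1.3 − 5.8 + 3.8) / 7 = -1.8571%
Σ(R_i − R̄_i)(R_m − R̄_m) = 125.8957  ⇒  Cov = 125.8957 / 6 = 20.9826
Σ(R_m − R̄_m)² = 114.1771  ⇒  Var(R_m) = 114.1771 / 6 = 19.0295
β = Cov / Var(R_m) = 20.9826 / 19.0295 = 1.1026
MRP = 12.0% − 3.6% = 8.40%
E(R) = R_f + β × MRP = 3.6% + 1.1026 × 8.4% = 12.86%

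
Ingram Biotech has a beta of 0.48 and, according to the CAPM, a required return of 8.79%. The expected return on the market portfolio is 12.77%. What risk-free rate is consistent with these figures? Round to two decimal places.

5.12%

E(R) = R_f + β(E(R_m) − R_f) = R_f(1 − β) + β·E(R_m)
8.79% = R_f × (1 − 0.48) + 0.48 × 12.77%
8.79% = R_f × 0.52 + 6.1296%
R_f = (8.79% − 6.1296%) / 0.52 = 5.12%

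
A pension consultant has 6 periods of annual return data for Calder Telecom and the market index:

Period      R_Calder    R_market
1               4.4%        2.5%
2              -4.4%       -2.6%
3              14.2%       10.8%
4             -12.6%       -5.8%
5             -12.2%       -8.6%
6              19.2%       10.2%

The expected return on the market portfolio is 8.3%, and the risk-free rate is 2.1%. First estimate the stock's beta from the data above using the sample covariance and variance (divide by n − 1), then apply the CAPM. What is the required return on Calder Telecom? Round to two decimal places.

Mean R_i = (4.4 − 4.4 + 14.2 − 12.6 − 12.2 + 19.2) / 6 = 1.4333%
Mean R_m = (2.5 − 2.6 + 10.8 − 5.8 − 8.6 + 10.2) / 6 = 1.0833%
Σ(R_i − R̄_i)(R_m − R̄_m) = 540.3233  ⇒  Cov = 540.3233 / 5 = 108.0647
Σ(R_m − R̄_m)² = 334.2483  ⇒  Var(R_m) = 334.2483 / 5 = 66.8497
β = Cov / Var(R_m) = 108.0647 / 66.8497 = 1.6165
MRP = 8.3% − 2.1% = 6.20%
E(R) = R_f + β × MRP = 2.1% + 1.6165 × 6.2% = 12.12%

12.12%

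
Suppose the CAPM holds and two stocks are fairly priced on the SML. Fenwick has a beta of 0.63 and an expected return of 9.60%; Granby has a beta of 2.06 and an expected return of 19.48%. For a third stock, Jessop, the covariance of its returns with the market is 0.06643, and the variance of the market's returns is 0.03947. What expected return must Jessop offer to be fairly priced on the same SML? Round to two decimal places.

16.88%

MRP = (19.48% − 9.60%) / (2.06 − 0.63) = 6.9091%
R_f = 9.60% − 0.63 × 6.9091% = 5.2473%
β_Jessop = Cov / Var(R_m) = 0.06643 / 0.03947 = 1.6831
E(R_Jessop) = R_f + β × MRP = 5.2473% + 1.6831 × 6.9091% = 16.88%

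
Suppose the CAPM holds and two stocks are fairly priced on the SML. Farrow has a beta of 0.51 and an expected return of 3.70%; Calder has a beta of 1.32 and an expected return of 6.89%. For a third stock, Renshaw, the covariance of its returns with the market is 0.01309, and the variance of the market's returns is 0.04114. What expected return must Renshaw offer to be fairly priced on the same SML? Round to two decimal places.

MRP = (6.89% − 3.70%) / (1.32 − 0.51) = 3.9383%
R_f = 3.70% − 0.51 × 3.9383% = 1.6915%
β_Renshaw = Cov / Var(R_m) = 0.01309 / 0.04114 = 0.3182
E(R_Renshaw) = R_f + β × MRP = 1.6915% + 0.3182 × 3.9383% = 2.94%

2.94%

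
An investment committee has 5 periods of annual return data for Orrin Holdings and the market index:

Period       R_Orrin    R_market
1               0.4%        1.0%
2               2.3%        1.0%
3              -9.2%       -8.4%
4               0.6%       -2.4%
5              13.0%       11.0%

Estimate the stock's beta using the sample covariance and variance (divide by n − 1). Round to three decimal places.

1.101

Mean R_i = (0.4 + 2.3 − 9.2 + 0.6 + 13.0) / 5 = 1.4200%
Mean R_m = (1.0 + 1.0 − 8.4 − 2.4 + 11.0) / 5 = 0.4400%
Σ(R_i − R̄_i)(R_m − R̄_m) = 218.4160  ⇒  Cov = 218.4160 / 4 = 54.6040
Σ(R_m − R̄_m)² = 198.3520  ⇒  Var(R_m) = 198.3520 / 4 = 49.5880
β = Cov / Var(R_m) = 54.6040 / 49.5880 = 1.1012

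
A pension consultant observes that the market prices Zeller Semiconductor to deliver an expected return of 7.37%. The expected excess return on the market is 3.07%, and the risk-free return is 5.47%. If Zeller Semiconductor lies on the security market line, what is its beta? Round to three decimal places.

0.619

β = (E(R) − R_f) / MRP = (7.37% − 5.47%) / 3.07% = 1.90% / 3.07% = 0.619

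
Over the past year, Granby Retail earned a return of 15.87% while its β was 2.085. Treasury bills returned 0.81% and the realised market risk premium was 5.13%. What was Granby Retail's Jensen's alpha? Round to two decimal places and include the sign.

+4.36%

CAPM benchmark = R_f + β(R_m − R_f) = 0.81% + 2.085 × 5.13% = 11.50605%
α = actual − benchmark = 15.87% − 11.50605% = +4.36%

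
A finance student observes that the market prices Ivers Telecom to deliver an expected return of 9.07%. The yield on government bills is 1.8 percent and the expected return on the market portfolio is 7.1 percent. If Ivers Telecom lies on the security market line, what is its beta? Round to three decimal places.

1.372

MRP = 7.1% − 1.8% = 5.30%
β = (E(R) − R_f) / MRP = (9.07% − 1.8%) / 5.3% = 7.27% / 5.3% = 1.372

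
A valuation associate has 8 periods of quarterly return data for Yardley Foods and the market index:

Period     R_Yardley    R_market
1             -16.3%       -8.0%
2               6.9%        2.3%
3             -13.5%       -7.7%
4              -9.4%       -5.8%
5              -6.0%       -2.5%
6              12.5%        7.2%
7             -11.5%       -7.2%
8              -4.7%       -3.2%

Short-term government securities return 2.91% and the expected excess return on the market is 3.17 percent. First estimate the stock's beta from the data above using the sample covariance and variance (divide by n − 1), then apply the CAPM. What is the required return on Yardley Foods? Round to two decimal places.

8.74%

Mean R_i = (-16.3 + 6.9 − 13.5 − 9.4 − 6.0 + 12.5 − 11.5 − 4.7) / 8 = -5.2500%
Mean R_m = (-8.0 + 2.3 − 7.7 − 5.8 − 2.5 + 7.2 − 7.2 − 3.2) / 8 = -3.1125%
Σ(R_i − R̄_i)(R_m − R̄_m) = 376.8550  ⇒  Cov = 376.8550 / 7 = 53.8364
Σ(R_m − R̄_m)² = 204.8888  ⇒  Var(R_m) = 204.8888 / 7 = 29.2698
β = Cov / Var(R_m) = 53.8364 / 29.2698 = 1.8393
E(R) = R_f + β × MRP = 2.91% + 1.8393 × 3.17% = 8.74%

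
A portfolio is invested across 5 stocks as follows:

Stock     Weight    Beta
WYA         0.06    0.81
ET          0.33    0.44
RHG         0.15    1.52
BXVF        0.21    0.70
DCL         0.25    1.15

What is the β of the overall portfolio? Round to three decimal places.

0.856

β_P = Σ w_i β_i = 0.06×0.81 + 0.33×0.44 + 0.15×1.52 + 0.21×0.70 + 0.25×1.15 = 0.8563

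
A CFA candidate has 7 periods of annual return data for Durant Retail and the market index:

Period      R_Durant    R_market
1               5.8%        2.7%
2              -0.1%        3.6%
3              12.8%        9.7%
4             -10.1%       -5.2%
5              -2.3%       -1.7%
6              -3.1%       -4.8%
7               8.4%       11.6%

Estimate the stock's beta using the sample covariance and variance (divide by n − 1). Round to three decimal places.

Mean R_i = (5.8 − 0.1 + 12.8 − 10.1 − 2.3 − 3.1 + 8.4) / 7 = 1.6286%
Mean R_m = (2.7 + 3.6 + 9.7 − 5.2 − 1.7 − 4.8 + 11.6) / 7 = 2.2714%
Σ(R_i − R̄_i)(R_m − R̄_m) = 282.3157  ⇒  Cov = 282.3157 / 6 = 47.0526
Σ(R_m − R̄_m)² = 265.7543  ⇒  Var(R_m) = 265.7543 / 6 = 44.2924
β = Cov / Var(R_m) = 47.0526 / 44.2924 = 1.0623

1.062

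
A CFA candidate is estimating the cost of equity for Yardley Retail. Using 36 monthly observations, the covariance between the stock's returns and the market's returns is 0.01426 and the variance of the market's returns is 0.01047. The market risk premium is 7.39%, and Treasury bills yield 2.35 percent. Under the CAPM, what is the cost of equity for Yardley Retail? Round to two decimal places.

12.42%

β = Cov(R_i, R_m) / Var(R_m) = 0.01426 / 0.01047 = 1.3620
E(R) = R_f + β × MRP = 2.35% + 1.3620 × 7.39% = 12.42%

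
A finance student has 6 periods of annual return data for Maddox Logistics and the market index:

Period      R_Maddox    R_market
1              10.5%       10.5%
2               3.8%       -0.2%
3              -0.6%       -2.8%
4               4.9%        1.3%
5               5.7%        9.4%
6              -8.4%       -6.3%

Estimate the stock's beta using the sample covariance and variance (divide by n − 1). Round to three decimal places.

0.858

Mean R_i = (10.5 + 3.8 − 0.6 + 4.9 + 5.7 − 8.4) / 6 = 2.6500%
Mean R_m = (10.5 − 0.2 − 2.8 + 1.3 + 9.4 − 6.3) / 6 = 1.9833%
Σ(R_i − R̄_i)(R_m − R̄_m) = 192.5050  ⇒  Cov = 192.5050 / 5 = 38.5010
Σ(R_m − R̄_m)² = 224.2683  ⇒  Var(R_m) = 224.2683 / 5 = 44.8537
β = Cov / Var(R_m) = 38.5010 / 44.8537 = 0.8584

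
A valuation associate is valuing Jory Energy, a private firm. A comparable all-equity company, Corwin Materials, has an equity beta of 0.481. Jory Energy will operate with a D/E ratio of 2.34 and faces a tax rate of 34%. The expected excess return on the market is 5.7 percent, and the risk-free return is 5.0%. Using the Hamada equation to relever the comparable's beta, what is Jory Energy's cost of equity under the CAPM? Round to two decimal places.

11.98%

β_L = β_U × [1 + (1 − t)(D/E)] = 0.481 × [1 + (1 − 0.34) × 2.34]
    = 0.481 × [1 + 0.66 × 2.34] = 0.481 × 2.5444 = 1.2239
E(R) = R_f + β_L × MRP = 5.0% + 1.2239 × 5.7% = 11.98%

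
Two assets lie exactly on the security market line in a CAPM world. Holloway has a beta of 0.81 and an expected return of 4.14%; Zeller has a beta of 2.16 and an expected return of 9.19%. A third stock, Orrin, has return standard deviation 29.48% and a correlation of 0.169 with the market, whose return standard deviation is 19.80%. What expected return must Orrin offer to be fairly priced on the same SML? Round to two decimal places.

2.05%

MRP = (9.19% − 4.14%) / (2.16 − 0.81) = 3.7407%
R_f = 4.14% − 0.81 × 3.7407% = 1.1100%
β_Orrin = ρ·σ_i/σ_m = 0.169 × 29.48 / 19.80 = 0.2516
E(R_Orrin) = R_f + β × MRP = 1.1100% + 0.2516 × 3.7407% = 2.05%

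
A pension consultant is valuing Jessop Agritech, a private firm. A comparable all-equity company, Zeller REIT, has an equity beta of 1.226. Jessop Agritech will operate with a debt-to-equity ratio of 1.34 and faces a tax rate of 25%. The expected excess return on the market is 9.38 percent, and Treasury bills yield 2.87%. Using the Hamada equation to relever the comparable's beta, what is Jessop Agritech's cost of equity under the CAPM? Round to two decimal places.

25.93%

β_L = β_U × [1 + (1 − t)(D/E)] = 1.226 × [1 + (1 − 0.25) × 1.34]
    = 1.226 × [1 + 0.75 × 1.34] = 1.226 × 2.0050 = 2.4581
E(R) = R_f + β_L × MRP = 2.87% + 2.4581 × 9.38% = 25.93%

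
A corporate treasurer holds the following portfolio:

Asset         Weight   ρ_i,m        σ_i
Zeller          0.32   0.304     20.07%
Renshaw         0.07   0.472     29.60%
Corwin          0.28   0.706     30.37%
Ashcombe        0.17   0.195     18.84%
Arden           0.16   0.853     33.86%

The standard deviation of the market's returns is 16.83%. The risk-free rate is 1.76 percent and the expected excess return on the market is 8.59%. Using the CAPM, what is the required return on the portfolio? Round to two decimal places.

β_Zeller = 0.304 × 20.07% / 16.83% = 0.3625
β_Renshaw = 0.472 × 29.60% / 16.83% = 0.8301
β_Corwin = 0.706 × 30.37% / 16.83% = 1.2740
β_Ashcombe = 0.195 × 18.84% / 16.83% = 0.2183
β_Arden = 0.853 × 33.86% / 16.83% = 1.7161
β_P = Σ w_i β_i = 0.32×0.3625 + 0.07×0.8301 + 0.28×1.2740 + 0.17×0.2183 + 0.16×1.7161 = 0.8425
E(R_P) = R_f + β_P × MRP = 1.76% + 0.8425 × 8.59% = 9.00%

9.00%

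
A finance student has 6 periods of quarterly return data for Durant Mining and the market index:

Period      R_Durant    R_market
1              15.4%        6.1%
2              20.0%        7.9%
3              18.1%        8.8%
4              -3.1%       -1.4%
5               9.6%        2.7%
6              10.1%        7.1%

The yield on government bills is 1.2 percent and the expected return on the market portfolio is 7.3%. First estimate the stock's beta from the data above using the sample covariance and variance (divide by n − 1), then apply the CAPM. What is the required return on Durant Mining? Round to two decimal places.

Mean R_i = (15.4 + 20.0 + 18.1 − 3.1 + 9.6 + 10.1) / 6 = 11.6833%
Mean R_m = (6.1 + 7.9 + 8.8 − 1.4 + 2.7 + 7.1) / 6 = 5.2000%
Σ(R_i − R̄_i)(R_m − R̄_m) = 148.6700  ⇒  Cov = 148.6700 / 5 = 29.7340
Σ(R_m − R̄_m)² = 74.4800  ⇒  Var(R_m) = 74.4800 / 5 = 14.8960
β = Cov / Var(R_m) = 29.7340 / 14.8960 = 1.9961
MRP = 7.3% − 1.2% = 6.10%
E(R) = R_f + β × MRP = 1.2% + 1.9961 × 6.1% = 13.38%

13.38%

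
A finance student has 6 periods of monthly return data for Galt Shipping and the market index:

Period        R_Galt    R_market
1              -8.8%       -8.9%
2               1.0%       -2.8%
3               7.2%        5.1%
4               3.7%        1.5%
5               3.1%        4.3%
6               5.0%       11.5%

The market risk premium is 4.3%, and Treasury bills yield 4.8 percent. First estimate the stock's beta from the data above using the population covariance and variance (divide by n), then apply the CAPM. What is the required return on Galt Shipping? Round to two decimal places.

7.74%

Mean R_i = (-8.8 + 1.0 + 7.2 + 3.7 + 3.1 + 5.0) / 6 = 1.8667%
Mean R_m = (-8.9 − 2.8 + 5.1 + 1.5 + 4.3 + 11.5) / 6 = 1.7833%
Σ(R_i − R̄_i)(R_m − R̄_m) = 168.6467  ⇒  Cov = 168.6467 / 6 = 28.1078
Σ(R_m − R̄_m)² = 246.9683  ⇒  Var(R_m) = 246.9683 / 6 = 41.1614
β = Cov / Var(R_m) = 28.1078 / 41.1614 = 0.6829
E(R) = R_f + β × MRP = 4.8% + 0.6829 × 4.3% = 7.74%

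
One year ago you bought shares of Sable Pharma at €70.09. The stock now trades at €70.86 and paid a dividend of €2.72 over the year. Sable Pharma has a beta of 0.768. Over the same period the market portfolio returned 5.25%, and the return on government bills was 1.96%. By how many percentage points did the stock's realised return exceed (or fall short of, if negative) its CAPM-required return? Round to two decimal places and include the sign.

+0.49%

Realised HPR = (P1 + D1 − P0) / P0 = (70.86 + 2.72 − 70.09) / 70.09 = 3.49 / 70.09 = 4.9793%
MRP = 5.25% − 1.96% = 3.29%
CAPM required = R_f + β·MRP = 1.96% + 0.768 × 3.29% = 4.48672%
α = realised − required = 4.9793% − 4.48672% = +0.49%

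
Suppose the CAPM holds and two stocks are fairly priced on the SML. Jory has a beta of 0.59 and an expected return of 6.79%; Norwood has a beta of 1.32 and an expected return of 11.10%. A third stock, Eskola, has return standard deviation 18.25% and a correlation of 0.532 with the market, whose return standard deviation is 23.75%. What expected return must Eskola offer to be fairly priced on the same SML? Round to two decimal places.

5.72%

MRP = (11.10% − 6.79%) / (1.32 − 0.59) = 5.9041%
R_f = 6.79% − 0.59 × 5.9041% = 3.3066%
β_Eskola = ρ·σ_i/σ_m = 0.532 × 18.25 / 23.75 = 0.4088
E(R_Eskola) = R_f + β × MRP = 3.3066% + 0.4088 × 5.9041% = 5.72%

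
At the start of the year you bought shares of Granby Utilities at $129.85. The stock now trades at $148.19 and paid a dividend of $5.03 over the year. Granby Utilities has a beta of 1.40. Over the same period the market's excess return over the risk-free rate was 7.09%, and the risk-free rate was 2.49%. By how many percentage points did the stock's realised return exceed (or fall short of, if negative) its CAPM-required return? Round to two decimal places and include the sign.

Realised HPR = (P1 + D1 − P0) / P0 = (148.19 + 5.03 − 129.85) / 129.85 = 23.37 / 129.85 = 17.9977%
CAPM required = R_f + β·MRP = 2.49% + 1.40 × 7.09% = 12.4160%
α = realised − required = 17.9977% − 12.4160% = +5.58%

+5.58%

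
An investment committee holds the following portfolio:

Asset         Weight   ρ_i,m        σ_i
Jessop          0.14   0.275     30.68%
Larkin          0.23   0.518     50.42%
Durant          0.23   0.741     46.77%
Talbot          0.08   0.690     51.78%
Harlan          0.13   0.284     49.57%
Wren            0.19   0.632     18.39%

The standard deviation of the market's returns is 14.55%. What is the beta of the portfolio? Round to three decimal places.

1.516

β_Jessop = 0.275 × 30.68% / 14.55% = 0.5799
β_Larkin = 0.518 × 50.42% / 14.55% = 1.7950
β_Durant = 0.741 × 46.77% / 14.55% = 2.3819
β_Talbot = 0.690 × 51.78% / 14.55% = 2.4555
β_Harlan = 0.284 × 49.57% / 14.55% = 0.9676
β_Wren = 0.632 × 18.39% / 14.55% = 0.7988
β_P = Σ w_i β_i = 0.14×0.5799 + 0.23×1.7950 + 0.23×2.3819 + 0.08×2.4555 + 0.13×0.9676 + 0.19×0.7988 = 1.5159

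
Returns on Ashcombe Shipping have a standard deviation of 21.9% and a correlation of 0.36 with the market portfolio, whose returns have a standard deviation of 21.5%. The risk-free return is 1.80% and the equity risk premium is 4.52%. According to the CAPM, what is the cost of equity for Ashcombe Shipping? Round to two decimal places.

3.46%

β = ρ × σ_i / σ_m = 0.36 × 21.9% / 21.5% = 0.3667
E(R) = 1.80% + 0.3667 × 4.52% = 3.46%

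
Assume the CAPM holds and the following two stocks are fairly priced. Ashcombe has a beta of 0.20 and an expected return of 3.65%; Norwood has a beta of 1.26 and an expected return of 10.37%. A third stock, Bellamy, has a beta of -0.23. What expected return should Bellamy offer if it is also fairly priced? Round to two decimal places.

0.92%

MRP (SML slope) = (10.37% − 3.65%) / (1.26 − 0.20) = 6.72% / 1.06 = 6.3396%
R_f (intercept) = 3.65% − 0.20 × 6.3396% = 2.3821%
E(R_Bellamy) = R_f + β × MRP = 2.3821% + -0.23 × 6.3396% = 0.92%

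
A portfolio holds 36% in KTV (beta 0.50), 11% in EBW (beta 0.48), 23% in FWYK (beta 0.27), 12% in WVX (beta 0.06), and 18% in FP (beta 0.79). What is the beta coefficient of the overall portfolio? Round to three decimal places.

β_P = Σ w_i β_i = 0.36×0.50 + 0.11×0.48 + 0.23×0.27 + 0.12×0.06 + 0.18×0.79 = 0.4443

0.444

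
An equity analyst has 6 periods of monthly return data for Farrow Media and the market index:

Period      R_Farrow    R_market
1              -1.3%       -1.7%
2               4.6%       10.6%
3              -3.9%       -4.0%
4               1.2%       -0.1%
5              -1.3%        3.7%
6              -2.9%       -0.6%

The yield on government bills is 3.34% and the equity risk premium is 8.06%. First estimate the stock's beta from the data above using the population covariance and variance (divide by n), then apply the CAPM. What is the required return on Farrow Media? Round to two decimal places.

Mean R_i = (-1.3 + 4.6 − 3.9 + 1.2 − 1.3 − 2.9) / 6 = -0.6000%
Mean R_m = (-1.7 + 10.6 − 4.0 − 0.1 + 3.7 − 0.6) / 6 = 1.3167%
Σ(R_i − R̄_i)(R_m − R̄_m) = 68.1200  ⇒  Cov = 68.1200 / 6 = 11.3533
Σ(R_m − R̄_m)² = 134.9083  ⇒  Var(R_m) = 134.9083 / 6 = 22.4847
β = Cov / Var(R_m) = 11.3533 / 22.4847 = 0.5049
E(R) = R_f + β × MRP = 3.34% + 0.5049 × 8.06% = 7.41%

7.41%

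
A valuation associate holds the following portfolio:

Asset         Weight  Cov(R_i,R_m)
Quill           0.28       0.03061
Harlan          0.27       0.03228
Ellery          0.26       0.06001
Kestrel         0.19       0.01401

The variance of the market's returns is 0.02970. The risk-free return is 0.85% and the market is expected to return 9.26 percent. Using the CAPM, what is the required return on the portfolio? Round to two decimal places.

10.92%

β_Quill = 0.03061 / 0.02970 = 1.0306
β_Harlan = 0.03228 / 0.02970 = 1.0869
β_Ellery = 0.06001 / 0.02970 = 2.0205
β_Kestrel = 0.01401 / 0.02970 = 0.4717
β_P = Σ w_i β_i = 0.28×1.0306 + 0.27×1.0869 + 0.26×2.0205 + 0.19×0.4717 = 1.1970
MRP = 9.26% − 0.85% = 8.41%
E(R_P) = R_f + β_P × MRP = 0.85% + 1.1970 × 8.41% = 10.92%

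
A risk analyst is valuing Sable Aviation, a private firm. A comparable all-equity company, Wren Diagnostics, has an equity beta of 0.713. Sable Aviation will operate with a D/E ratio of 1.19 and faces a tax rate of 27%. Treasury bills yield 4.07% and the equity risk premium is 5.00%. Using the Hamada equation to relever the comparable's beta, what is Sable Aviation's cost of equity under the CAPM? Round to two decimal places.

10.73%

β_L = β_U × [1 + (1 − t)(D/E)] = 0.713 × [1 + (1 − 0.27) × 1.19]
    = 0.713 × [1 + 0.73 × 1.19] = 0.713 × 1.8687 = 1.3324
E(R) = R_f + β_L × MRP = 4.07% + 1.3324 × 5.00% = 10.73%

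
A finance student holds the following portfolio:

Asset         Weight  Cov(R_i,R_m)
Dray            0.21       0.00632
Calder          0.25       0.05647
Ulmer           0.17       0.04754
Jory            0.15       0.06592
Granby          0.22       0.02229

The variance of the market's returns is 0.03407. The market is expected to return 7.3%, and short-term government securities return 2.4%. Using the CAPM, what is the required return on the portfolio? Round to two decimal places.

β_Dray = 0.00632 / 0.03407 = 0.1855
β_Calder = 0.05647 / 0.03407 = 1.6575
β_Ulmer = 0.04754 / 0.03407 = 1.3954
β_Jory = 0.06592 / 0.03407 = 1.9348
β_Granby = 0.02229 / 0.03407 = 0.6542
β_P = Σ w_i β_i = 0.21×0.1855 + 0.25×1.6575 + 0.17×1.3954 + 0.15×1.9348 + 0.22×0.6542 = 1.1247
MRP = 7.3% − 2.4% = 4.90%
E(R_P) = R_f + β_P × MRP = 2.4% + 1.1247 × 4.9% = 7.91%

7.91%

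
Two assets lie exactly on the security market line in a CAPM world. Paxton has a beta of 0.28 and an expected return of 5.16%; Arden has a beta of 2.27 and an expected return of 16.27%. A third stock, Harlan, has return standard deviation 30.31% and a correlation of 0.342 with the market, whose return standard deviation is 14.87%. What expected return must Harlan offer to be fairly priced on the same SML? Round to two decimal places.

MRP = (16.27% − 5.16%) / (2.27 − 0.28) = 5.5829%
R_f = 5.16% − 0.28 × 5.5829% = 3.5968%
β_Harlan = ρ·σ_i/σ_m = 0.342 × 30.31 / 14.87 = 0.6971
E(R_Harlan) = R_f + β × MRP = 3.5968% + 0.6971 × 5.5829% = 7.49%

7.49%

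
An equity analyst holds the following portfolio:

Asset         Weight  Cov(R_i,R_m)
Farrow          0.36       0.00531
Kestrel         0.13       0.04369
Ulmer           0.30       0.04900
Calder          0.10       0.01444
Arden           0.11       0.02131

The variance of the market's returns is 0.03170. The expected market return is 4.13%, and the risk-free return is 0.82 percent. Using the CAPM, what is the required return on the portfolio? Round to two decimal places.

3.54%

β_Farrow = 0.00531 / 0.03170 = 0.1675
β_Kestrel = 0.04369 / 0.03170 = 1.3782
β_Ulmer = 0.04900 / 0.03170 = 1.5457
β_Calder = 0.01444 / 0.03170 = 0.4555
β_Arden = 0.02131 / 0.03170 = 0.6722
β_P = Σ w_i β_i = 0.36×0.1675 + 0.13×1.3782 + 0.30×1.5457 + 0.10×0.4555 + 0.11×0.6722 = 0.8227
MRP = 4.13% − 0.82% = 3.31%
E(R_P) = R_f + β_P × MRP = 0.82% + 0.8227 × 3.31% = 3.54%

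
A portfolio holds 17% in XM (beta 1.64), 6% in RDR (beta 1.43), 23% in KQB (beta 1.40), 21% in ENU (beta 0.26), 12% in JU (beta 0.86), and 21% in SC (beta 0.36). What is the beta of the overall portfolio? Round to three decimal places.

β_P = Σ w_i β_i = 0.17×1.64 + 0.06×1.43 + 0.23×1.40 + 0.21×0.26 + 0.12×0.86 + 0.21×0.36 = 0.9200

0.920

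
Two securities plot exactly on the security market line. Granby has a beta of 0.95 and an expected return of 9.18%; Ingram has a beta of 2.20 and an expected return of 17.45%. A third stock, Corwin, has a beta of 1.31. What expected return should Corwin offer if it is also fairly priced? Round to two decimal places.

11.56%

MRP (SML slope) = (17.45% − 9.18%) / (2.20 − 0.95) = 8.27% / 1.25 = 6.6160%
R_f (intercept) = 9.18% − 0.95 × 6.6160% = 2.8948%
E(R_Corwin) = R_f + β × MRP = 2.8948% + 1.31 × 6.6160% = 11.56%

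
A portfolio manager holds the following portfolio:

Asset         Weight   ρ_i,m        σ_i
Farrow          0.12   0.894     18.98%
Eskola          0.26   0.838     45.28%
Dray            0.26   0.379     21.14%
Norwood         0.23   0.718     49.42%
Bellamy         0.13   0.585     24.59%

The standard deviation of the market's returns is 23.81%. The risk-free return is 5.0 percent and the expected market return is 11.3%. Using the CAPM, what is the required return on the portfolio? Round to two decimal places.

β_Farrow = 0.894 × 18.98% / 23.81% = 0.7126
β_Eskola = 0.838 × 45.28% / 23.81% = 1.5936
β_Dray = 0.379 × 21.14% / 23.81% = 0.3365
β_Norwood = 0.718 × 49.42% / 23.81% = 1.4903
β_Bellamy = 0.585 × 24.59% / 23.81% = 0.6042
β_P = Σ w_i β_i = 0.12×0.7126 + 0.26×1.5936 + 0.26×0.3365 + 0.23×1.4903 + 0.13×0.6042 = 1.0087
MRP = 11.3% − 5.0% = 6.30%
E(R_P) = R_f + β_P × MRP = 5.0% + 1.0087 × 6.3% = 11.35%

11.35%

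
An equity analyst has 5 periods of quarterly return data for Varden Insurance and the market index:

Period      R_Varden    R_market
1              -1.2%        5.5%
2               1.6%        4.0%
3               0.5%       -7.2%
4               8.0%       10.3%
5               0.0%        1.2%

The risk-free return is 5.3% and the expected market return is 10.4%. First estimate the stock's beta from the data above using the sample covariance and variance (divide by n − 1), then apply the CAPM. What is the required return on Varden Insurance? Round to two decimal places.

6.94%

Mean R_i = (-1.2 + 1.6 + 0.5 + 8.0 + 0.0) / 5 = 1.7800%
Mean R_m = (5.5 + 4.0 − 7.2 + 10.3 + 1.2) / 5 = 2.7600%
Σ(R_i − R̄_i)(R_m − R̄_m) = 54.0360  ⇒  Cov = 54.0360 / 4 = 13.5090
Σ(R_m − R̄_m)² = 167.5320  ⇒  Var(R_m) = 167.5320 / 4 = 41.8830
β = Cov / Var(R_m) = 13.5090 / 41.8830 = 0.3225
MRP = 10.4% − 5.3% = 5.10%
E(R) = R_f + β × MRP = 5.3% + 0.3225 × 5.1% = 6.94%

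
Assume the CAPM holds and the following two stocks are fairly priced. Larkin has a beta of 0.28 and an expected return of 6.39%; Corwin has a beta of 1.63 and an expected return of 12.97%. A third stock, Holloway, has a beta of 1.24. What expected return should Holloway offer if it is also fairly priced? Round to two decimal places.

MRP (SML slope) = (12.97% − 6.39%) / (1.63 − 0.28) = 6.58% / 1.35 = 4.8741%
R_f (intercept) = 6.39% − 0.28 × 4.8741% = 5.0253%
E(R_Holloway) = R_f + β × MRP = 5.0253% + 1.24 × 4.8741% = 11.07%

11.07%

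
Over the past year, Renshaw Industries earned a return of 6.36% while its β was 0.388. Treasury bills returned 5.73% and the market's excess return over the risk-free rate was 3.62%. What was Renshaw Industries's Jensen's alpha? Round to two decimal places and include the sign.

CAPM benchmark = R_f + β(R_m − R_f) = 5.73% + 0.388 × 3.62% = 7.13456%
α = actual − benchmark = 6.36% − 7.13456% = -0.77%

-0.77%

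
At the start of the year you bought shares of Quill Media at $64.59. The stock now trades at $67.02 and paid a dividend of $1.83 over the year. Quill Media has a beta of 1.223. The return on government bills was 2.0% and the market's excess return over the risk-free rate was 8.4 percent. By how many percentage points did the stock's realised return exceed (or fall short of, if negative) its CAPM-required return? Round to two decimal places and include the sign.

Realised HPR = (P1 + D1 − P0) / P0 = (67.02 + 1.83 − 64.59) / 64.59 = 4.26 / 64.59 = 6.5954%
CAPM required = R_f + β·MRP = 2.0% + 1.223 × 8.4% = 12.2732%
α = realised − required = 6.5954% − 12.2732% = -5.68%

-5.68%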